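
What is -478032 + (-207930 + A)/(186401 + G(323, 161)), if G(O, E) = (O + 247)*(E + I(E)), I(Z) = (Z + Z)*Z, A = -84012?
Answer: -14258791849494/29828111 ≈ -4.7803e+5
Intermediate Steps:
I(Z) = 2*Z² (I(Z) = (2*Z)*Z = 2*Z²)
G(O, E) = (247 + O)*(E + 2*E²) (G(O, E) = (O + 247)*(E + 2*E²) = (247 + O)*(E + 2*E²))
-478032 + (-207930 + A)/(186401 + G(323, 161)) = -478032 + (-207930 - 84012)/(186401 + 161*(247 + 323 + 494*161 + 2*161*323)) = -478032 - 291942/(186401 + 161*(247 + 323 + 79534 + 104006)) = -478032 - 291942/(186401 + 161*184110) = -478032 - 291942/(186401 + 29641710) = -478032 - 291942/29828111 = -14258791849494/29828111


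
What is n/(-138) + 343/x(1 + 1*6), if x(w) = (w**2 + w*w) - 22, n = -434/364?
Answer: 77065/17043 ≈ 4.5218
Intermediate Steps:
n = -31/26 (n = -434*1/364 = -31/26 ≈ -1.1923)
x(w) = -22 + 2*w**2 (x(w) = (w**2 + w**2) - 22 = 2*w**2 - 22 = -22 + 2*w**2)
n/(-138) + 343/x(1 + 1*6) = -31/26/(-138) + 343/(-22 + 2*(1 + 1*6)**2) = -31/26*(-1/138) + 343/(-22 + 2*(1 + 6)**2) = 31/3588 + 343/(-22 + 2*7**2) = 31/3588 + 343/(-22 + 2*49) = 31/3588 + 343/(-22 + 98) = 31/3588 + 343/76 = 77065/17043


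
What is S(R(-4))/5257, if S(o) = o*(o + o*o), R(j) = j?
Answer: -48/5257 ≈ -0.0091307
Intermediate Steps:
S(o) = o*(o + o**2)
S(R(-4))/5257 = ((-4)**2*(1 - 4))/5257 = (16*(-3))*(1/5257) = -48*1/5257 = -48/5257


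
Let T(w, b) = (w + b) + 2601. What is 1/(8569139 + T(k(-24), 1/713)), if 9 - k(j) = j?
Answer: 713/6111674150 ≈ 1.1666e-7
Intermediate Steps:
k(j) = 9 - j
T(w, b) = 2601 + b + w (T(w, b) = (b + w) + 2601 = 2601 + b + w)
1/(8569139 + T(k(-24), 1/713)) = 1/(8569139 + (2601 + 1/713 + (9 - 1*(-24)))) = 1/(8569139 + (2601 + 1/713 + (9 + 24))) = 1/(8569139 + (2601 + 1/713 + 33)) = 1/(8569139 + 1878043/713) = 1/(6111674150/713) = 713/6111674150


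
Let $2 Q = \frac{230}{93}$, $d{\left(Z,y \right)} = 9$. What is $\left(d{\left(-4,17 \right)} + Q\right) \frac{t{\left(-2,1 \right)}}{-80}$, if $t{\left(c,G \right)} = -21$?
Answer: $\frac{833}{310} \approx 2.6871$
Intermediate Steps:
$Q = \frac{115}{93}$ ($Q = \frac{230 \cdot \frac{1}{93}}{2} = \frac{1}{2} \cdot \frac{230}{93} = \frac{115}{93} \approx 1.2366$)
$\left(d{\left(-4,17 \right)} + Q\right) \frac{t{\left(-2,1 \right)}}{-80} = \left(9 + \frac{115}{93}\right) \left(- \frac{21}{-80}\right) = \frac{952 \left(\left(-21\right) \left(- \frac{1}{80}\right)\right)}{93} = \frac{952}{93} \cdot \frac{21}{80} = \frac{833}{310}$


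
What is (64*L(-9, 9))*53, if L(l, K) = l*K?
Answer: -274752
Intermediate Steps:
L(l, K) = K*l
(64*L(-9, 9))*53 = (64*(9*(-9)))*53 = (64*(-81))*53 = -5184*53 = -274752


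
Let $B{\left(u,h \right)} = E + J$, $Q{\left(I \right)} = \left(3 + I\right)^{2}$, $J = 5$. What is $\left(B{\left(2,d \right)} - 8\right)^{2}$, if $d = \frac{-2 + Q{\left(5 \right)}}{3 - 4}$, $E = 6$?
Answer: $9$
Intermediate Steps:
$d = -62$ ($d = \frac{-2 + \left(3 + 5\right)^{2}}{3 - 4} = \frac{-2 + 8^{2}}{-1} = \left(-2 + 64\right) \left(-1\right) = 62 \left(-1\right) = -62$)
$B{\left(u,h \right)} = 11$ ($B{\left(u,h \right)} = 6 + 5 = 11$)
$\left(B{\left(2,d \right)} - 8\right)^{2} = \left(11 - 8\right)^{2} = 3^{2} = 9$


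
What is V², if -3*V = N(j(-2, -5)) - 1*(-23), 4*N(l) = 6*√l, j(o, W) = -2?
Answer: 1049/18 + 23*I*√2/3 ≈ 58.278 + 10.842*I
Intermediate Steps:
N(l) = 3*√l/2 (N(l) = (6*√l)/4 = 3*√l/2)
V = -23/3 - I*√2/2 (V = -(3*√(-2)/2 - 1*(-23))/3 = -(3*(I*√2)/2 + 23)/3 = -(3*I*√2/2 + 23)/3 = -(23 + 3*I*√2/2)/3 = -23/3 - I*√2/2 ≈ -7.6667 - 0.70711*I)
V² = (-23/3 - I*√2/2)²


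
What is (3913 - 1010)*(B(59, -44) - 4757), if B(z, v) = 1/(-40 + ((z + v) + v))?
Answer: -952863302/69 ≈ -1.3810e+7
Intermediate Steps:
B(z, v) = 1/(-40 + z + 2*v) (B(z, v) = 1/(-40 + ((v + z) + v)) = 1/(-40 + (z + 2*v)) = 1/(-40 + z + 2*v))
(3913 - 1010)*(B(59, -44) - 4757) = (3913 - 1010)*(1/(-40 + 59 + 2*(-44)) - 4757) = 2903*(1/(-40 + 59 - 88) - 4757) = 2903*(1/(-69) - 4757) = 2903*(-1/69 - 4757) = 2903*(-328234/69) = -952863302/69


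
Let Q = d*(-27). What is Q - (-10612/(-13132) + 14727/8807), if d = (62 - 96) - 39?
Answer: 8130937177/4130483 ≈ 1968.5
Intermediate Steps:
d = -73 (d = -34 - 39 = -73)
Q = 1971 (Q = -73*(-27) = 1971)
Q - (-10612/(-13132) + 14727/8807) = 1971 - (-10612/(-13132) + 14727/8807) = 1971 - (-10612*(-1/13132) + 14727*(1/8807)) = 1971 - (379/469 + 14727/8807) = 1971 - 1*10244816/4130483 = 1971 - 10244816/4130483 = 8130937177/4130483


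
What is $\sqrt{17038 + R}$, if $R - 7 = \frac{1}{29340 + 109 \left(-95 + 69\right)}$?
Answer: $\frac{3 \sqrt{1330585800014}}{26506} \approx 130.56$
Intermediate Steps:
$R = \frac{185543}{26506}$ ($R = 7 + \frac{1}{29340 + 109 \left(-95 + 69\right)} = 7 + \frac{1}{29340 + 109 \left(-26\right)} = 7 + \frac{1}{29340 - 2834} = 7 + \frac{1}{26506} = \frac{185543}{26506} \approx 7.0$)
$\sqrt{17038 + R} = \sqrt{17038 + \frac{185543}{26506}} = \sqrt{\frac{451794771}{26506}} = \frac{3 \sqrt{1330585800014}}{26506}$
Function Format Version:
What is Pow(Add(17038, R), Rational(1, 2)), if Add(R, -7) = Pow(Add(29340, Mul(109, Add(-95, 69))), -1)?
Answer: Mul(Rational(3, 26506), Pow(1330585800014, Rational(1, 2))) ≈ 130.56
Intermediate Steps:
R = Rational(185543, 26506) (R = Add(7, Pow(Add(29340, Mul(109, Add(-95, 69))), -1)) = Add(7, Pow(Add(29340, Mul(109, -26)), -1)) = Add(7, Pow(Add(29340, -2834), -1)) = Add(7, Pow(26506, -1)) = Add(7, Rational(1, 26506)) = Rational(185543, 26506) ≈ 7.0000)
Pow(Add(17038, R), Rational(1, 2)) = Pow(Add(17038, Rational(185543, 26506)), Rational(1, 2)) = Pow(Rational(451794771, 26506), Rational(1, 2)) = Mul(Rational(3, 26506), Pow(1330585800014, Rational(1, 2)))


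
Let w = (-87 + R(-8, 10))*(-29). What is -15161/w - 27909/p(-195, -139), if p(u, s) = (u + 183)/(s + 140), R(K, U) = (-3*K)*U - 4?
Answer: 40258907/17284 ≈ 2329.3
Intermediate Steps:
R(K, U) = -4 - 3*K*U (R(K, U) = -3*K*U - 4 = -4 - 3*K*U)
p(u, s) = (183 + u)/(140 + s)
w = -4321 (w = (-87 + (-4 - 3*(-8)*10))*(-29) = (-87 + (-4 + 240))*(-29) = (-87 + 236)*(-29) = 149*(-29) = -4321)
-15161/w - 27909/p(-195, -139) = -15161/(-4321) - 27909*(140 - 139)/(183 - 195) = -15161*(-1/4321) - 27909/(-12/1) = 15161/4321 - 27909/(1*(-12)) = 15161/4321 - 27909/(-12) = 15161/4321 - 27909*(-1/12) = 15161/4321 + 9303/4 = 40258907/17284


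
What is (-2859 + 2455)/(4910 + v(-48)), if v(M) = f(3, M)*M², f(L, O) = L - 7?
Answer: 202/2153 ≈ 0.093823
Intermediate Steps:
f(L, O) = -7 + L
v(M) = -4*M² (v(M) = (-7 + 3)*M² = -4*M²)
(-2859 + 2455)/(4910 + v(-48)) = (-2859 + 2455)/(4910 - 4*(-48)²) = -404/(4910 - 4*2304) = -404/(4910 - 9216) = -404/(-4306) = -404*(-1/4306) = 202/2153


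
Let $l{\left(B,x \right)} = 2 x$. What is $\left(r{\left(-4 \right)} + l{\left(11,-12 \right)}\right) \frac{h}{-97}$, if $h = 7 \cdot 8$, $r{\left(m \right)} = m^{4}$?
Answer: $- \frac{12992}{97} \approx -133.94$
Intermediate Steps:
$h = 56$
$\left(r{\left(-4 \right)} + l{\left(11,-12 \right)}\right) \frac{h}{-97} = \left(\left(-4\right)^{4} + 2 \left(-12\right)\right) \frac{56}{-97} = \left(256 - 24\right) 56 \left(- \frac{1}{97}\right) = 232 \left(- \frac{56}{97}\right) = - \frac{12992}{97}$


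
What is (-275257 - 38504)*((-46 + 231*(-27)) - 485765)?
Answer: 154385472528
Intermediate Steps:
(-275257 - 38504)*((-46 + 231*(-27)) - 485765) = -313761*((-46 - 6237) - 485765) = -313761*(-6283 - 485765) = -313761*(-492048) = 154385472528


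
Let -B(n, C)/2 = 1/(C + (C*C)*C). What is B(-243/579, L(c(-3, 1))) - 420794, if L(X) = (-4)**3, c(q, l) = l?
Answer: -55167776575/131104 ≈ -4.2079e+5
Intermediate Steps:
L(X) = -64
B(n, C) = -2/(C + C**3) (B(n, C) = -2/(C + (C*C)*C) = -2/(C + C**2*C) = -2/(C + C**3))
B(-243/579, L(c(-3, 1))) - 420794 = -2/(-64 + (-64)**3) - 420794 = -2/(-64 - 262144) - 420794 = -2/(-262208) - 420794 = -2*(-1/262208) - 420794 = 1/131104 - 420794 = -55167776575/131104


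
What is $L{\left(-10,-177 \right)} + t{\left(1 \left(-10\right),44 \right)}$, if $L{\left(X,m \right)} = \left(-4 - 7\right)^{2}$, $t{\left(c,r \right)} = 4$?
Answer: $125$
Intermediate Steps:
$L{\left(X,m \right)} = 121$ ($L{\left(X,m \right)} = \left(-11\right)^{2} = 121$)
$L{\left(-10,-177 \right)} + t{\left(1 \left(-10\right),44 \right)} = 121 + 4 = 125$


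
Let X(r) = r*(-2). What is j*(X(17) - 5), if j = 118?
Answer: -4602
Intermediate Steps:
X(r) = -2*r
j*(X(17) - 5) = 118*(-2*17 - 5) = 118*(-34 - 5) = 118*(-39) = -4602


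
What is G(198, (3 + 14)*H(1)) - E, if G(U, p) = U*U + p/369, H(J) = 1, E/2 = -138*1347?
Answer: 151650161/369 ≈ 4.1098e+5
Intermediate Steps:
E = -371772 (E = 2*(-138*1347) = 2*(-185886) = -371772)
G(U, p) = U**2 + p/369
G(198, (3 + 14)*H(1)) - E = (198**2 + ((3 + 14)*1)/369) - 1*(-371772) = (39204 + (17*1)/369) + 371772 = (39204 + (1/369)*17) + 371772 = (39204 + 17/369) + 371772 = 14466293/369 + 371772 = 151650161/369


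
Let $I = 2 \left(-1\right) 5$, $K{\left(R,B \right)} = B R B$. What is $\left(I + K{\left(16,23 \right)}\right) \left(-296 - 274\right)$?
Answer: $-4818780$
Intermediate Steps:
$K{\left(R,B \right)} = R B^{2}$
$I = -10$ ($I = \left(-2\right) 5 = -10$)
$\left(I + K{\left(16,23 \right)}\right) \left(-296 - 274\right) = \left(-10 + 16 \cdot 23^{2}\right) \left(-296 - 274\right) = \left(-10 + 16 \cdot 529\right) \left(-570\right) = \left(-10 + 8464\right) \left(-570\right) = 8454 \left(-570\right) = -4818780$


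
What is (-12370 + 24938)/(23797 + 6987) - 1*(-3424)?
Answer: 13177123/3848 ≈ 3424.4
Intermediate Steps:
(-12370 + 24938)/(23797 + 6987) - 1*(-3424) = 12568/30784 + 3424 = 12568*(1/30784) + 3424 = 1571/3848 + 3424 = 13177123/3848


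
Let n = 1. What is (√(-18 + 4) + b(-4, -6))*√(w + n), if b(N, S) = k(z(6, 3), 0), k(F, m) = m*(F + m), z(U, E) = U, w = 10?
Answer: I*√154 ≈ 12.41*I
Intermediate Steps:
b(N, S) = 0 (b(N, S) = 0*(6 + 0) = 0*6 = 0)
(√(-18 + 4) + b(-4, -6))*√(w + n) = (√(-18 + 4) + 0)*√(10 + 1) = (√(-14) + 0)*√11 = (I*√14 + 0)*√11 = (I*√14)*√11 = I*√154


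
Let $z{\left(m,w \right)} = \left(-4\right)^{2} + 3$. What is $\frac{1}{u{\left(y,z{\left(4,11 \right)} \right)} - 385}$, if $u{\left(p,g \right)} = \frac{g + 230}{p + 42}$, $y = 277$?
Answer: $- \frac{319}{122566} \approx -0.0026027$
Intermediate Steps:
$z{\left(m,w \right)} = 19$ ($z{\left(m,w \right)} = 16 + 3 = 19$)
$u{\left(p,g \right)} = \frac{230 + g}{42 + p}$
$\frac{1}{u{\left(y,z{\left(4,11 \right)} \right)} - 385} = \frac{1}{\frac{230 + 19}{42 + 277} - 385} = \frac{1}{\frac{1}{319} \cdot 249 - 385} = \frac{1}{\frac{249}{319} - 385} = \frac{1}{- \frac{122566}{319}} = - \frac{319}{122566}$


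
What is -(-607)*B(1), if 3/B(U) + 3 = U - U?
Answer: -607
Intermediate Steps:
B(U) = -1 (B(U) = 3/(-3 + (U - U)) = 3/(-3 + 0) = 3/(-3) = 3*(-1/3) = -1)
-(-607)*B(1) = -(-607)*(-1) = -1*607 = -607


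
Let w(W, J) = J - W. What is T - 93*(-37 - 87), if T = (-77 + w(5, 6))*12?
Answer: 10620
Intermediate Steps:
T = -912 (T = (-77 + (6 - 1*5))*12 = (-77 + (6 - 5))*12 = (-77 + 1)*12 = -76*12 = -912)
T - 93*(-37 - 87) = -912 - 93*(-37 - 87) = -912 - 93*(-124) = -912 - 1*(-11532) = -912 + 11532 = 10620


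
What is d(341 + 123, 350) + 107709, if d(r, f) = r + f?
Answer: 108523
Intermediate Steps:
d(r, f) = f + r
d(341 + 123, 350) + 107709 = (350 + (341 + 123)) + 107709 = (350 + 464) + 107709 = 814 + 107709 = 108523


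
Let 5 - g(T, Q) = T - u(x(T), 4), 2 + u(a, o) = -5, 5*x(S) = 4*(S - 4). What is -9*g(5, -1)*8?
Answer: 504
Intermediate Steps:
x(S) = -16/5 + 4*S/5 (x(S) = (4*(S - 4))/5 = (4*(-4 + S))/5 = (-16 + 4*S)/5 = -16/5 + 4*S/5)
u(a, o) = -7 (u(a, o) = -2 - 5 = -7)
g(T, Q) = -2 - T (g(T, Q) = 5 - (T - 1*(-7)) = 5 - (T + 7) = 5 - (7 + T) = 5 + (-7 - T) = -2 - T)
-9*g(5, -1)*8 = -9*(-2 - 1*5)*8 = -9*(-2 - 5)*8 = -9*(-7)*8 = 63*8 = 504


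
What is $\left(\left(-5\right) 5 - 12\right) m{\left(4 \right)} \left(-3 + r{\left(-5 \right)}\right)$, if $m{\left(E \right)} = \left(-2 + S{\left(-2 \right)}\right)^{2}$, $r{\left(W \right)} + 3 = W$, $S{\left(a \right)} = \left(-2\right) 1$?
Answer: $6512$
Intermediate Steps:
$S{\left(a \right)} = -2$
$r{\left(W \right)} = -3 + W$
$m{\left(E \right)} = 16$ ($m{\left(E \right)} = \left(-2 - 2\right)^{2} = \left(-4\right)^{2} = 16$)
$\left(\left(-5\right) 5 - 12\right) m{\left(4 \right)} \left(-3 + r{\left(-5 \right)}\right) = \left(\left(-5\right) 5 - 12\right) 16 \left(-3 - 8\right) = \left(-25 - 12\right) 16 \left(-3 - 8\right) = - 37 \cdot 16 \left(-11\right) = \left(-37\right) \left(-176\right) = 6512$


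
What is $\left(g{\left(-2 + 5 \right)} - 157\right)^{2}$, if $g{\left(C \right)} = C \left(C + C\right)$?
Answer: $19321$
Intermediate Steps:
$g{\left(C \right)} = 2 C^{2}$ ($g{\left(C \right)} = C 2 C = 2 C^{2}$)
$\left(g{\left(-2 + 5 \right)} - 157\right)^{2} = \left(2 \left(-2 + 5\right)^{2} - 157\right)^{2} = \left(2 \cdot 3^{2} - 157\right)^{2} = \left(2 \cdot 9 - 157\right)^{2} = \left(18 - 157\right)^{2} = \left(-139\right)^{2} = 19321$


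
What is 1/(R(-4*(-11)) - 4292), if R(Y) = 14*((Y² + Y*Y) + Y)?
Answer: 1/50532 ≈ 1.9789e-5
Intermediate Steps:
R(Y) = 14*Y + 28*Y² (R(Y) = 14*((Y² + Y²) + Y) = 14*(2*Y² + Y) = 14*(Y + 2*Y²) = 14*Y + 28*Y²)
1/(R(-4*(-11)) - 4292) = 1/(14*(-4*(-11))*(1 + 2*(-4*(-11))) - 4292) = 1/(14*44*(1 + 2*44) - 4292) = 1/(14*44*(1 + 88) - 4292) = 1/(14*44*89 - 4292) = 1/(54824 - 4292) = 1/50532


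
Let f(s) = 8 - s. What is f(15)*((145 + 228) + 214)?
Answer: -4109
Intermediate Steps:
f(15)*((145 + 228) + 214) = (8 - 1*15)*((145 + 228) + 214) = (8 - 15)*(373 + 214) = -7*587 = -4109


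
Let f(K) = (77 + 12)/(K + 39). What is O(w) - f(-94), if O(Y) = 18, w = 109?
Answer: 1079/55 ≈ 19.618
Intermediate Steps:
f(K) = 89/(39 + K)
O(w) - f(-94) = 18 - 89/(39 - 94) = 18 - 89/(-55) = 18 - 89*(-1)/55 = 18 - 1*(-89/55) = 18 + 89/55 = 1079/55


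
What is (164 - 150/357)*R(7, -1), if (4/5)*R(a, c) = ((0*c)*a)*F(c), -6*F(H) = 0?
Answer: 0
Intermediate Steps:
F(H) = 0 (F(H) = -⅙*0 = 0)
R(a, c) = 0 (R(a, c) = 5*(((0*c)*a)*0)/4 = 5*((0*a)*0)/4 = 5*(0*0)/4 = (5/4)*0 = 0)
(164 - 150/357)*R(7, -1) = (164 - 150/357)*0 = (164 - 150*1/357)*0 = (164 - 50/119)*0 = (19466/119)*0 = 0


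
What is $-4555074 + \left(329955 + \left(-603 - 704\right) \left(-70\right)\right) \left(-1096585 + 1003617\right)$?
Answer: $-39185453834$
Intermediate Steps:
$-4555074 + \left(329955 + \left(-603 - 704\right) \left(-70\right)\right) \left(-1096585 + 1003617\right) = -4555074 + \left(329955 - -91490\right) \left(-92968\right) = -4555074 + \left(329955 + 91490\right) \left(-92968\right) = -4555074 + 421445 \left(-92968\right) = -4555074 - 39180898760 = -39185453834$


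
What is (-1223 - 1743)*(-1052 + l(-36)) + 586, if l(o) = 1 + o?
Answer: 3224628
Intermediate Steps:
(-1223 - 1743)*(-1052 + l(-36)) + 586 = (-1223 - 1743)*(-1052 + (1 - 36)) + 586 = -2966*(-1052 - 35) + 586 = -2966*(-1087) + 586 = 3224042 + 586 = 3224628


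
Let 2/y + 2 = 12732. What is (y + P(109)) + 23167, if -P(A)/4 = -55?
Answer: 148858256/6365 ≈ 23387.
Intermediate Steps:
y = 1/6365 (y = 2/(-2 + 12732) = 2/12730 = 2*(1/12730) = 1/6365 ≈ 0.00015711)
P(A) = 220 (P(A) = -4*(-55) = 220)
(y + P(109)) + 23167 = (1/6365 + 220) + 23167 = 1400301/6365 + 23167 = 148858256/6365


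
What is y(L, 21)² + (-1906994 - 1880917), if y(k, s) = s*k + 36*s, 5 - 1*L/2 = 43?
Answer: -3082311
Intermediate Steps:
L = -76 (L = 10 - 2*43 = 10 - 86 = -76)
y(k, s) = 36*s + k*s (y(k, s) = k*s + 36*s = 36*s + k*s)
y(L, 21)² + (-1906994 - 1880917) = (21*(36 - 76))² + (-1906994 - 1880917) = (21*(-40))² - 3787911 = (-840)² - 3787911 = 705600 - 3787911 = -3082311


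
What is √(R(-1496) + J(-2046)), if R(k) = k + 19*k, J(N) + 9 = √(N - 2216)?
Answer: √(-29929 + I*√4262) ≈ 0.189 + 173.0*I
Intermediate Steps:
J(N) = -9 + √(-2216 + N) (J(N) = -9 + √(N - 2216) = -9 + √(-2216 + N))
R(k) = 20*k
√(R(-1496) + J(-2046)) = √(20*(-1496) + (-9 + √(-2216 - 2046))) = √(-29920 + (-9 + √(-4262))) = √(-29920 + (-9 + I*√4262)) = √(-29929 + I*√4262)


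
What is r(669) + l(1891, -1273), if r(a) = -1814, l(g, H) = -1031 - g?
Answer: -4736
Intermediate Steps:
r(669) + l(1891, -1273) = -1814 + (-1031 - 1*1891) = -1814 + (-1031 - 1891) = -1814 - 2922 = -4736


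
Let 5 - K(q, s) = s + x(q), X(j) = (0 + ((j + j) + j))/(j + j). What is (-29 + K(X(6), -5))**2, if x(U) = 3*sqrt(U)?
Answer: 749/2 + 57*sqrt(6) ≈ 514.12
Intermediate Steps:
X(j) = 3/2 (X(j) = (0 + (2*j + j))/((2*j)) = (0 + 3*j)*(1/(2*j)) = (3*j)*(1/(2*j)) = 3/2)
K(q, s) = 5 - s - 3*sqrt(q) (K(q, s) = 5 - (s + 3*sqrt(q)) = 5 + (-s - 3*sqrt(q)) = 5 - s - 3*sqrt(q))
(-29 + K(X(6), -5))**2 = (-29 + (5 - 1*(-5) - 3*sqrt(6)/2))**2 = (-29 + (5 + 5 - 3*sqrt(6)/2))**2 = (-29 + (10 - 3*sqrt(6)/2))**2 = (-19 - 3*sqrt(6)/2)**2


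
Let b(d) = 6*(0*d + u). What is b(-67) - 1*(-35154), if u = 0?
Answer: 35154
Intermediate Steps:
b(d) = 0 (b(d) = 6*(0*d + 0) = 6*(0 + 0) = 6*0 = 0)
b(-67) - 1*(-35154) = 0 - 1*(-35154) = 0 + 35154 = 35154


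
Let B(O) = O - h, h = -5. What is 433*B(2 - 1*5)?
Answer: 866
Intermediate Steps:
B(O) = 5 + O (B(O) = O - 1*(-5) = O + 5 = 5 + O)
433*B(2 - 1*5) = 433*(5 + (2 - 1*5)) = 433*(5 + (2 - 5)) = 433*(5 - 3) = 433*2 = 866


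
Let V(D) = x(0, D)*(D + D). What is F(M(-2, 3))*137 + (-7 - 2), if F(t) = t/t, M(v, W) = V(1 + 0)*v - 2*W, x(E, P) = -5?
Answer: 128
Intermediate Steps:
V(D) = -10*D (V(D) = -5*(D + D) = -10*D)
M(v, W) = -10*v - 2*W (M(v, W) = (-10*(1 + 0))*v - 2*W = (-10*1)*v - 2*W = -10*v - 2*W)
F(t) = 1
F(M(-2, 3))*137 + (-7 - 2) = 1*137 + (-7 - 2) = 137 - 9 = 128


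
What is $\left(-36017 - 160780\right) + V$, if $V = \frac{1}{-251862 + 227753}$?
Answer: $- \frac{4744578874}{24109} \approx -1.968 \cdot 10^{5}$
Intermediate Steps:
$V = - \frac{1}{24109}$ ($V = \frac{1}{-24109} = - \frac{1}{24109} \approx -4.1478 \cdot 10^{-5}$)
$\left(-36017 - 160780\right) + V = \left(-36017 - 160780\right) - \frac{1}{24109} = -196797 - \frac{1}{24109} = - \frac{4744578874}{24109}$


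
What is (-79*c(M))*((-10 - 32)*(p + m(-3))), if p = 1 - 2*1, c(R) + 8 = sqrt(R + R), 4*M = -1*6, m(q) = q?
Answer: 106176 - 13272*I*sqrt(3) ≈ 1.0618e+5 - 22988.0*I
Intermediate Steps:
M = -3/2 (M = (-1*6)/4 = (1/4)*(-6) = -3/2 ≈ -1.5000)
c(R) = -8 + sqrt(2)*sqrt(R) (c(R) = -8 + sqrt(R + R) = -8 + sqrt(2*R) = -8 + sqrt(2)*sqrt(R))
p = -1 (p = 1 - 2 = -1)
(-79*c(M))*((-10 - 32)*(p + m(-3))) = (-79*(-8 + sqrt(2)*sqrt(-3/2)))*((-10 - 32)*(-1 - 3)) = (-79*(-8 + sqrt(2)*(I*sqrt(6)/2)))*(-42*(-4)) = -79*(-8 + I*sqrt(3))*168 = (632 - 79*I*sqrt(3))*168 = 106176 - 13272*I*sqrt(3)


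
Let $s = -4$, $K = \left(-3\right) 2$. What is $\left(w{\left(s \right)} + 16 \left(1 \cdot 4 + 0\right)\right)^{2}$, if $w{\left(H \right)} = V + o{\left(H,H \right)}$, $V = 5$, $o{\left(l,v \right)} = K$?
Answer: $3969$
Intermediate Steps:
$K = -6$
$o{\left(l,v \right)} = -6$
$w{\left(H \right)} = -1$ ($w{\left(H \right)} = 5 - 6 = -1$)
$\left(w{\left(s \right)} + 16 \left(1 \cdot 4 + 0\right)\right)^{2} = \left(-1 + 16 \left(1 \cdot 4 + 0\right)\right)^{2} = \left(-1 + 16 \left(4 + 0\right)\right)^{2} = \left(-1 + 16 \cdot 4\right)^{2} = \left(-1 + 64\right)^{2} = 63^{2} = 3969$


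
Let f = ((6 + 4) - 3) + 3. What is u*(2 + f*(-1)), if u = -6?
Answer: 48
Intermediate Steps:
f = 10 (f = (10 - 3) + 3 = 7 + 3 = 10)
u*(2 + f*(-1)) = -6*(2 + 10*(-1)) = -6*(2 - 10) = -6*(-8) = 48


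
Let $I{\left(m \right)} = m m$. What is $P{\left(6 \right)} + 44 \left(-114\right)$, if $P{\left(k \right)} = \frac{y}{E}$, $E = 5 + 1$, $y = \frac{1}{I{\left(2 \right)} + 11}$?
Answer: $- \frac{451439}{90} \approx -5016.0$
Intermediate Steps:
$I{\left(m \right)} = m^{2}$
$y = \frac{1}{15}$ ($y = \frac{1}{2^{2} + 11} = \frac{1}{4 + 11} = \frac{1}{15} \approx 0.066667$)
$E = 6$
$P{\left(k \right)} = \frac{1}{90}$ ($P{\left(k \right)} = \frac{1}{15 \cdot 6} = \frac{1}{15} \cdot \frac{1}{6} = \frac{1}{90}$)
$P{\left(6 \right)} + 44 \left(-114\right) = \frac{1}{90} + 44 \left(-114\right) = \frac{1}{90} - 5016 = - \frac{451439}{90}$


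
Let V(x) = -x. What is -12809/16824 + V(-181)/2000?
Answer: -2821607/4206000 ≈ -0.67085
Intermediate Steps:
-12809/16824 + V(-181)/2000 = -12809/16824 - 1*(-181)/2000 = -12809*1/16824 + 181*(1/2000) = -12809/16824 + 181/2000 = -2821607/4206000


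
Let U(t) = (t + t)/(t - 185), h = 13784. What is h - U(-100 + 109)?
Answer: 1213001/88 ≈ 13784.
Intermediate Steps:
U(t) = 2*t/(-185 + t) (U(t) = (2*t)/(-185 + t) = 2*t/(-185 + t))
h - U(-100 + 109) = 13784 - 2*(-100 + 109)/(-185 + (-100 + 109)) = 13784 - 2*9/(-185 + 9) = 13784 - 2*9/(-176) = 13784 - 2*9*(-1)/176 = 13784 - 1*(-9/88) = 13784 + 9/88 = 1213001/88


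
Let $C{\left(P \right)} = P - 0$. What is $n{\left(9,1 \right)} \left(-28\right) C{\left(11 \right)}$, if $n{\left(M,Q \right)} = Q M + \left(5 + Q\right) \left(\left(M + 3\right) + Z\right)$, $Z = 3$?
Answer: $-30492$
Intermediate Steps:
$C{\left(P \right)} = P$ ($C{\left(P \right)} = P + 0 = P$)
$n{\left(M,Q \right)} = M Q + \left(5 + Q\right) \left(6 + M\right)$ ($n{\left(M,Q \right)} = Q M + \left(5 + Q\right) \left(\left(M + 3\right) + 3\right) = M Q + \left(5 + Q\right) \left(\left(3 + M\right) + 3\right) = M Q + \left(5 + Q\right) \left(6 + M\right)$)
$n{\left(9,1 \right)} \left(-28\right) C{\left(11 \right)} = \left(30 + 5 \cdot 9 + 6 \cdot 1 + 2 \cdot 9 \cdot 1\right) \left(-28\right) 11 = \left(30 + 45 + 6 + 18\right) \left(-28\right) 11 = 99 \left(-28\right) 11 = \left(-2772\right) 11 = -30492$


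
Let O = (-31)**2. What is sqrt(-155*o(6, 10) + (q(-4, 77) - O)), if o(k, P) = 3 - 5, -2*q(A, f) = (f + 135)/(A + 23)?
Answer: 5*I*sqrt(9481)/19 ≈ 25.624*I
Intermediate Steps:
O = 961
q(A, f) = -(135 + f)/(2*(23 + A)) (q(A, f) = -(f + 135)/(2*(A + 23)) = -(135 + f)/(2*(23 + A)))
o(k, P) = -2
sqrt(-155*o(6, 10) + (q(-4, 77) - O)) = sqrt(-155*(-2) + ((-135 - 1*77)/(2*(23 - 4)) - 1*961)) = sqrt(310 + ((1/2)*(-135 - 77)/19 - 961)) = sqrt(310 + ((1/2)*(1/19)*(-212) - 961)) = sqrt(310 + (-106/19 - 961)) = sqrt(310 - 18365/19) = sqrt(-12475/19) = 5*I*sqrt(9481)/19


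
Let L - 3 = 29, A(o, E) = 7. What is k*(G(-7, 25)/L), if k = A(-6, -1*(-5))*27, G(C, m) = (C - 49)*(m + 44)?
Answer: -91287/4 ≈ -22822.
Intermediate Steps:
L = 32 (L = 3 + 29 = 32)
G(C, m) = (-49 + C)*(44 + m)
k = 189 (k = 7*27 = 189)
k*(G(-7, 25)/L) = 189*((-2156 - 49*25 + 44*(-7) - 7*25)/32) = 189*((-2156 - 1225 - 308 - 175)*(1/32)) = 189*(-3864*1/32) = 189*(-483/4) = -91287/4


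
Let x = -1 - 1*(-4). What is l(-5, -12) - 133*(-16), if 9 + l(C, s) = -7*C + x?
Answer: 2157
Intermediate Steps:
x = 3 (x = -1 + 4 = 3)
l(C, s) = -6 - 7*C (l(C, s) = -9 + (-7*C + 3) = -9 + (3 - 7*C) = -6 - 7*C)
l(-5, -12) - 133*(-16) = (-6 - 7*(-5)) - 133*(-16) = (-6 + 35) + 2128 = 29 + 2128 = 2157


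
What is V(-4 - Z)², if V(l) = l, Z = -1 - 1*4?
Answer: 1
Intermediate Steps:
Z = -5 (Z = -1 - 4 = -5)
V(-4 - Z)² = (-4 - 1*(-5))² = (-4 + 5)² = 1² = 1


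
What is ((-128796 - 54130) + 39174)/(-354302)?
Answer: 71876/177151 ≈ 0.40573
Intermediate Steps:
((-128796 - 54130) + 39174)/(-354302) = (-182926 + 39174)*(-1/354302) = -143752*(-1/354302) = 71876/177151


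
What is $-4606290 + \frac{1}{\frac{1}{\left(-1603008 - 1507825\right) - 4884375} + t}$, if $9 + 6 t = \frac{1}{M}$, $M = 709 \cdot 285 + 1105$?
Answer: $- \frac{16835383098842325810}{3654867727013} \approx -4.6063 \cdot 10^{6}$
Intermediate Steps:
$M = 203170$ ($M = 202065 + 1105 = 203170$)
$t = - \frac{1828529}{1219020}$ ($t = - \frac{3}{2} + \frac{1}{6 \cdot 203170} = - \frac{3}{2} + \frac{1}{6} \cdot \frac{1}{203170} = - \frac{3}{2} + \frac{1}{1219020} = - \frac{1828529}{1219020} \approx -1.5$)
$-4606290 + \frac{1}{\frac{1}{\left(-1603008 - 1507825\right) - 4884375} + t} = -4606290 + \frac{1}{\frac{1}{\left(-1603008 - 1507825\right) - 4884375} - \frac{1828529}{1219020}} = -4606290 + \frac{1}{\frac{1}{-3110833 - 4884375} - \frac{1828529}{1219020}} = -4606290 + \frac{1}{\frac{1}{-7995208} - \frac{1828529}{1219020}} = -4606290 + \frac{1}{- \frac{1}{7995208} - \frac{1828529}{1219020}} = -4606290 + \frac{1}{- \frac{3654867727013}{2436579614040}} = -4606290 - \frac{2436579614040}{3654867727013} = - \frac{16835383098842325810}{3654867727013}$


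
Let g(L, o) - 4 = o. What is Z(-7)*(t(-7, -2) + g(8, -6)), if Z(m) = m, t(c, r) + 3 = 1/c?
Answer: 36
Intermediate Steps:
g(L, o) = 4 + o
t(c, r) = -3 + 1/c
Z(-7)*(t(-7, -2) + g(8, -6)) = -7*((-3 + 1/(-7)) + (4 - 6)) = -7*((-3 - ⅐) - 2) = -7*(-22/7 - 2) = -7*(-36/7) = 36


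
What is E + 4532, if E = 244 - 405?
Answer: 4371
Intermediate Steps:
E = -161
E + 4532 = -161 + 4532 = 4371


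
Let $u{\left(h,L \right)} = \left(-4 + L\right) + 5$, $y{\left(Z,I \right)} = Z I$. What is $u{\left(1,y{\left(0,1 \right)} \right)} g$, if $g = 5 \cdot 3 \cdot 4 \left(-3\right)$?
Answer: $-180$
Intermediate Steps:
$y{\left(Z,I \right)} = I Z$
$u{\left(h,L \right)} = 1 + L$
$g = -180$ ($g = 5 \cdot 12 \left(-3\right) = 60 \left(-3\right) = -180$)
$u{\left(1,y{\left(0,1 \right)} \right)} g = \left(1 + 1 \cdot 0\right) \left(-180\right) = \left(1 + 0\right) \left(-180\right) = 1 \left(-180\right) = -180$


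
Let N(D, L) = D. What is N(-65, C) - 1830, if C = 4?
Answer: -1895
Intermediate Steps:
N(-65, C) - 1830 = -65 - 1830 = -1895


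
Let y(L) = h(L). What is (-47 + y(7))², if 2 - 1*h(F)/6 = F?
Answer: 5929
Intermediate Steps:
h(F) = 12 - 6*F
y(L) = 12 - 6*L
(-47 + y(7))² = (-47 + (12 - 6*7))² = (-47 + (12 - 42))² = (-47 - 30)² = (-77)² = 5929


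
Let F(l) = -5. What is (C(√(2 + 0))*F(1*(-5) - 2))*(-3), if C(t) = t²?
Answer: 30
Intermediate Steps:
(C(√(2 + 0))*F(1*(-5) - 2))*(-3) = ((√(2 + 0))²*(-5))*(-3) = ((√2)²*(-5))*(-3) = (2*(-5))*(-3) = -10*(-3) = 30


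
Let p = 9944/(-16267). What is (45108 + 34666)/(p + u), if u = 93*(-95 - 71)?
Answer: -648841829/125569945 ≈ -5.1672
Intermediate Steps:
u = -15438 (u = 93*(-166) = -15438)
p = -9944/16267 (p = 9944*(-1/16267) = -9944/16267 ≈ -0.61130)
(45108 + 34666)/(p + u) = (45108 + 34666)/(-9944/16267 - 15438) = 79774/(-251139890/16267) = 79774*(-16267/251139890) = -648841829/125569945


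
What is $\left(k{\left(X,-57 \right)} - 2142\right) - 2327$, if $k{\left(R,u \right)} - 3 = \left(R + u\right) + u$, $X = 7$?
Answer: $-4573$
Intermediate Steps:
$k{\left(R,u \right)} = 3 + R + 2 u$ ($k{\left(R,u \right)} = 3 + \left(\left(R + u\right) + u\right) = 3 + \left(R + 2 u\right) = 3 + R + 2 u$)
$\left(k{\left(X,-57 \right)} - 2142\right) - 2327 = \left(\left(3 + 7 + 2 \left(-57\right)\right) - 2142\right) - 2327 = \left(\left(3 + 7 - 114\right) - 2142\right) - 2327 = \left(-104 - 2142\right) - 2327 = -2246 - 2327 = -4573$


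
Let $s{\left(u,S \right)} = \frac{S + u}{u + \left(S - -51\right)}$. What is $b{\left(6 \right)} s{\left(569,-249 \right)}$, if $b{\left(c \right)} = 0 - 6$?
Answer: $- \frac{1920}{371} \approx -5.1752$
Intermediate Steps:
$b{\left(c \right)} = -6$ ($b{\left(c \right)} = 0 - 6 = -6$)
$s{\left(u,S \right)} = \frac{S + u}{51 + S + u}$ ($s{\left(u,S \right)} = \frac{S + u}{u + \left(S + 51\right)} = \frac{S + u}{u + \left(51 + S\right)} = \frac{S + u}{51 + S + u}$)
$b{\left(6 \right)} s{\left(569,-249 \right)} = - 6 \frac{-249 + 569}{51 - 249 + 569} = - 6 \cdot \frac{1}{371} \cdot 320 = \left(-6\right) \frac{320}{371} = - \frac{1920}{371}$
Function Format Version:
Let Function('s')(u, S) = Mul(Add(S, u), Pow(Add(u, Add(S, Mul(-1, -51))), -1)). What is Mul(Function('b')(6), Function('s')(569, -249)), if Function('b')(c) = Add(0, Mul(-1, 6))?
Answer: Rational(-1920, 371) ≈ -5.1752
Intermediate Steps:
Function('b')(c) = -6 (Function('b')(c) = Add(0, -6) = -6)
Function('s')(u, S) = Mul(Pow(Add(51, S, u), -1), Add(S, u)) (Function('s')(u, S) = Mul(Add(S, u), Pow(Add(u, Add(S, 51)), -1)) = Mul(Add(S, u), Pow(Add(u, Add(51, S)), -1)) = Mul(Add(S, u), Pow(Add(51, S, u), -1)) = Mul(Pow(Add(51, S, u), -1), Add(S, u)))
Mul(Function('b')(6), Function('s')(569, -249)) = Mul(-6, Mul(Pow(Add(51, -249, 569), -1), Add(-249, 569))) = Mul(-6, Mul(Pow(371, -1), 320)) = Mul(-6, Mul(Rational(1, 371), 320)) = Mul(-6, Rational(320, 371)) = Rational(-1920, 371)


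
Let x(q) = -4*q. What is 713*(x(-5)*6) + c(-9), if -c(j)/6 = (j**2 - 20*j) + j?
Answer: 84048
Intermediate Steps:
c(j) = -6*j**2 + 114*j (c(j) = -6*((j**2 - 20*j) + j) = -6*(j**2 - 19*j) = -6*j**2 + 114*j)
713*(x(-5)*6) + c(-9) = 713*(-4*(-5)*6) + 6*(-9)*(19 - 1*(-9)) = 713*(20*6) + 6*(-9)*(19 + 9) = 713*120 + 6*(-9)*28 = 85560 - 1512 = 84048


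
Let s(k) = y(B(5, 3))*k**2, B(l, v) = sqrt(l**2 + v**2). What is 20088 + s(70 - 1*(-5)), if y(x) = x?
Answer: 20088 + 5625*sqrt(34) ≈ 52887.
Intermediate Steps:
s(k) = sqrt(34)*k**2 (s(k) = sqrt(5**2 + 3**2)*k**2 = sqrt(25 + 9)*k**2 = sqrt(34)*k**2)
20088 + s(70 - 1*(-5)) = 20088 + sqrt(34)*(70 - 1*(-5))**2 = 20088 + sqrt(34)*(70 + 5)**2 = 20088 + sqrt(34)*75**2 = 20088 + sqrt(34)*5625 = 20088 + 5625*sqrt(34)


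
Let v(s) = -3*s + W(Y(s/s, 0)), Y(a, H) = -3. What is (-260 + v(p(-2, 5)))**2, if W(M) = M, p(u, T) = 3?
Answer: 73984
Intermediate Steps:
v(s) = -3 - 3*s (v(s) = -3*s - 3 = -3 - 3*s)
(-260 + v(p(-2, 5)))**2 = (-260 + (-3 - 3*3))**2 = (-260 + (-3 - 9))**2 = (-260 - 12)**2 = (-272)**2 = 73984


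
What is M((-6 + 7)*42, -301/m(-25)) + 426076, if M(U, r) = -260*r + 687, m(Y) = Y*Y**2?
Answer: 1333618723/3125 ≈ 4.2676e+5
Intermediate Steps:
m(Y) = Y**3
M(U, r) = 687 - 260*r
M((-6 + 7)*42, -301/m(-25)) + 426076 = (687 - (-78260)/((-25)**3)) + 426076 = (687 - (-78260)/(-15625)) + 426076 = (687 - (-78260)*(-1)/15625) + 426076 = (687 - 260*301/15625) + 426076 = (687 - 15652/3125) + 426076 = 2131223/3125 + 426076 = 1333618723/3125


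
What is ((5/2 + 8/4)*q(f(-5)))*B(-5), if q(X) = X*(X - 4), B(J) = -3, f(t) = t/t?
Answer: 81/2 ≈ 40.500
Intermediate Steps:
f(t) = 1
q(X) = X*(-4 + X)
((5/2 + 8/4)*q(f(-5)))*B(-5) = ((5/2 + 8/4)*(1*(-4 + 1)))*(-3) = ((5*(1/2) + 8*(1/4))*(1*(-3)))*(-3) = ((5/2 + 2)*(-3))*(-3) = ((9/2)*(-3))*(-3) = -27/2*(-3) = 81/2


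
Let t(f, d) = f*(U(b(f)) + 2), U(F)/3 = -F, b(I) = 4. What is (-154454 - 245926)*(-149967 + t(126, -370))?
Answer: 60548266260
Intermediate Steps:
U(F) = -3*F (U(F) = 3*(-F) = -3*F)
t(f, d) = -10*f (t(f, d) = f*(-3*4 + 2) = f*(-12 + 2) = f*(-10) = -10*f)
(-154454 - 245926)*(-149967 + t(126, -370)) = (-154454 - 245926)*(-149967 - 10*126) = -400380*(-149967 - 1260) = -400380*(-151227) = 60548266260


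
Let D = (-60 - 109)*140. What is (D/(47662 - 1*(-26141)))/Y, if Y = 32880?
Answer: -1183/121332132 ≈ -9.7501e-6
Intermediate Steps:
D = -23660 (D = -169*140 = -23660)
(D/(47662 - 1*(-26141)))/Y = -23660/(47662 - 1*(-26141))/32880 = -23660/(47662 + 26141)*(1/32880) = -23660/73803*(1/32880) = -23660*1/73803*(1/32880) = -23660/73803*1/32880 = -1183/121332132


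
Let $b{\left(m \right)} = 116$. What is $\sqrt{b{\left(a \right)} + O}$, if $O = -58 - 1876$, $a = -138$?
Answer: $3 i \sqrt{202} \approx 42.638 i$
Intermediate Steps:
$O = -1934$ ($O = -58 - 1876 = -1934$)
$\sqrt{b{\left(a \right)} + O} = \sqrt{116 - 1934} = \sqrt{-1818} = 3 i \sqrt{202}$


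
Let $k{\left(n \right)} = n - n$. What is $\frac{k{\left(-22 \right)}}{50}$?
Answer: $0$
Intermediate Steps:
$k{\left(n \right)} = 0$
$\frac{k{\left(-22 \right)}}{50} = \frac{0}{50} = 0 \cdot \frac{1}{50} = 0$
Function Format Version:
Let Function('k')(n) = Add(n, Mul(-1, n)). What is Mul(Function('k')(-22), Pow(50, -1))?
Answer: 0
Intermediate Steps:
Function('k')(n) = 0
Mul(Function('k')(-22), Pow(50, -1)) = Mul(0, Pow(50, -1)) = Mul(0, Rational(1, 50)) = 0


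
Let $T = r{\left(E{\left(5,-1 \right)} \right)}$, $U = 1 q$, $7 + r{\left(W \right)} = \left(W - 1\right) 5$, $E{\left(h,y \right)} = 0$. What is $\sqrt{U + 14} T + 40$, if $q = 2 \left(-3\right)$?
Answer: $40 - 24 \sqrt{2} \approx 6.0589$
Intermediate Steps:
$q = -6$
$r{\left(W \right)} = -12 + 5 W$ ($r{\left(W \right)} = -7 + \left(W - 1\right) 5 = -7 + \left(-1 + W\right) 5 = -7 + \left(-5 + 5 W\right) = -12 + 5 W$)
$U = -6$ ($U = 1 \left(-6\right) = -6$)
$T = -12$ ($T = -12 + 5 \cdot 0 = -12 + 0 = -12$)
$\sqrt{U + 14} T + 40 = \sqrt{-6 + 14} \left(-12\right) + 40 = \sqrt{8} \left(-12\right) + 40 = 2 \sqrt{2} \left(-12\right) + 40 = - 24 \sqrt{2} + 40 = 40 - 24 \sqrt{2}$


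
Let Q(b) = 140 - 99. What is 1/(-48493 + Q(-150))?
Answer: -1/48452 ≈ -2.0639e-5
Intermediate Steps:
Q(b) = 41
1/(-48493 + Q(-150)) = 1/(-48493 + 41) = 1/(-48452) = -1/48452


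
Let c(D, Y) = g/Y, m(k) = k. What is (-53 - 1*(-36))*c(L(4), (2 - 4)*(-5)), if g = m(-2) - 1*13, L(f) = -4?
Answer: 51/2 ≈ 25.500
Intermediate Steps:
g = -15 (g = -2 - 1*13 = -2 - 13 = -15)
c(D, Y) = -15/Y
(-53 - 1*(-36))*c(L(4), (2 - 4)*(-5)) = (-53 - 1*(-36))*(-15*(-1/(5*(2 - 4)))) = (-53 + 36)*(-15/((-2*(-5)))) = -(-255)/10 = -17*(-3/2) = 51/2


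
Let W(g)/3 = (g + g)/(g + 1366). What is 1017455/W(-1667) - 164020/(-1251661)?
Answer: 383327772097295/12519113322 ≈ 30619.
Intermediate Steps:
W(g) = 6*g/(1366 + g) (W(g) = 3*((g + g)/(g + 1366)) = 3*((2*g)/(1366 + g)) = 3*(2*g/(1366 + g)) = 6*g/(1366 + g))
1017455/W(-1667) - 164020/(-1251661) = 1017455/((6*(-1667)/(1366 - 1667))) - 164020/(-1251661) = 1017455/((6*(-1667)/(-301))) - 164020*(-1/1251661) = 1017455/((6*(-1667)*(-1/301))) + 164020/1251661 = 1017455/(10002/301) + 164020/1251661 = 1017455*(301/10002) + 164020/1251661 = 306253955/10002 + 164020/1251661 = 383327772097295/12519113322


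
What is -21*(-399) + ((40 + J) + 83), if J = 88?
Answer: 8590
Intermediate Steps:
-21*(-399) + ((40 + J) + 83) = -21*(-399) + ((40 + 88) + 83) = 8379 + (128 + 83) = 8379 + 211 = 8590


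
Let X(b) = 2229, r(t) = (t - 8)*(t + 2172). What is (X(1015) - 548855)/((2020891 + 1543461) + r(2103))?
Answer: -546626/12520477 ≈ -0.043659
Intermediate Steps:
r(t) = (-8 + t)*(2172 + t)
(X(1015) - 548855)/((2020891 + 1543461) + r(2103)) = (2229 - 548855)/((2020891 + 1543461) + (-17376 + 2103² + 2164*2103)) = -546626/(3564352 + (-17376 + 4422609 + 4550892)) = -546626/(3564352 + 8956125) = -546626/12520477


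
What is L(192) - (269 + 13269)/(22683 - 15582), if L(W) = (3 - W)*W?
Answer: -257694626/7101 ≈ -36290.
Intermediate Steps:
L(W) = W*(3 - W)
L(192) - (269 + 13269)/(22683 - 15582) = 192*(3 - 1*192) - (269 + 13269)/(22683 - 15582) = 192*(3 - 192) - 13538/7101 = 192*(-189) - 13538/7101 = -36288 - 1*13538/7101 = -36288 - 13538/7101 = -257694626/7101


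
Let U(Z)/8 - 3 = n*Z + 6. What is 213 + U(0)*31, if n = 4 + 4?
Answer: 2445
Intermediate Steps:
n = 8
U(Z) = 72 + 64*Z (U(Z) = 24 + 8*(8*Z + 6) = 24 + 8*(6 + 8*Z) = 24 + (48 + 64*Z) = 72 + 64*Z)
213 + U(0)*31 = 213 + (72 + 64*0)*31 = 213 + (72 + 0)*31 = 213 + 72*31 = 213 + 2232 = 2445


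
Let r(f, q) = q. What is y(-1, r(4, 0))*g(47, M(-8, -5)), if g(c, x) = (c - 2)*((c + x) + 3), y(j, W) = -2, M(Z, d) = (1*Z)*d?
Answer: -8100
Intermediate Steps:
M(Z, d) = Z*d
g(c, x) = (-2 + c)*(3 + c + x)
y(-1, r(4, 0))*g(47, M(-8, -5)) = -2*(-6 + 47 + 47**2 - (-16)*(-5) + 47*(-8*(-5))) = -2*(-6 + 47 + 2209 - 2*40 + 47*40) = -2*(-6 + 47 + 2209 - 80 + 1880) = -2*4050 = -8100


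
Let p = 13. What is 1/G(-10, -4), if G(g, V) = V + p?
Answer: 1/9 ≈ 0.11111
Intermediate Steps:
G(g, V) = 13 + V (G(g, V) = V + 13 = 13 + V)
1/G(-10, -4) = 1/(13 - 4) = 1/9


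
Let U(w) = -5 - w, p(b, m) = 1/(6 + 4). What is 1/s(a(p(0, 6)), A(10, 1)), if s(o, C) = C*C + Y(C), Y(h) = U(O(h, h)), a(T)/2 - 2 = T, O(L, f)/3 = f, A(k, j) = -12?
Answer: 1/175 ≈ 0.0057143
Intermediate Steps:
O(L, f) = 3*f
p(b, m) = ⅒ (p(b, m) = 1/10 = ⅒)
a(T) = 4 + 2*T
Y(h) = -5 - 3*h
s(o, C) = -5 + C² - 3*C (s(o, C) = C*C + (-5 - 3*C) = C² + (-5 - 3*C) = -5 + C² - 3*C)
1/s(a(p(0, 6)), A(10, 1)) = 1/(-5 + (-12)² - 3*(-12)) = 1/(-5 + 144 + 36) = 1/175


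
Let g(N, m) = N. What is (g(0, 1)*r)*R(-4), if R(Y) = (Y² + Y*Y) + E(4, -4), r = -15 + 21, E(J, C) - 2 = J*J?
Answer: 0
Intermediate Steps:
E(J, C) = 2 + J² (E(J, C) = 2 + J*J = 2 + J²)
r = 6
R(Y) = 18 + 2*Y² (R(Y) = (Y² + Y*Y) + (2 + 4²) = (Y² + Y²) + (2 + 16) = 2*Y² + 18 = 18 + 2*Y²)
(g(0, 1)*r)*R(-4) = (0*6)*(18 + 2*(-4)²) = 0*(18 + 2*16) = 0*(18 + 32) = 0*50 = 0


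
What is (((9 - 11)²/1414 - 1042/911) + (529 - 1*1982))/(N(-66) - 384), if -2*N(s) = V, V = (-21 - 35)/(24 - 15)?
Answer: 8429208777/2207895956 ≈ 3.8178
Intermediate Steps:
V = -56/9 ≈ -6.2222
N(s) = 28/9 (N(s) = -½*(-56/9) = 28/9)
(((9 - 11)²/1414 - 1042/911) + (529 - 1*1982))/(N(-66) - 384) = (((9 - 11)²/1414 - 1042/911) + (529 - 1*1982))/(28/9 - 384) = (((-2)²*(1/1414) - 1042*1/911) + (529 - 1982))/(-3428/9) = ((4*(1/1414) - 1042/911) - 1453)*(-9/3428) = ((2/707 - 1042/911) - 1453)*(-9/3428) = (-734872/644077 - 1453)*(-9/3428) = -936578753/644077*(-9/3428) = 8429208777/2207895956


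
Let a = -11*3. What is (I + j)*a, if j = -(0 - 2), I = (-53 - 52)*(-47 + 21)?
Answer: -90156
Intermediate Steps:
I = 2730 (I = -105*(-26) = 2730)
j = 2 (j = -1*(-2) = 2)
a = -33
(I + j)*a = (2730 + 2)*(-33) = 2732*(-33) = -90156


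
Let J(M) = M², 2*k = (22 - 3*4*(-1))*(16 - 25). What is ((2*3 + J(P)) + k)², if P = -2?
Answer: 20449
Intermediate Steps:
k = -153 (k = ((22 - 3*4*(-1))*(16 - 25))/2 = ((22 - 12*(-1))*(-9))/2 = ((22 + 12)*(-9))/2 = (34*(-9))/2 = (½)*(-306) = -153)
((2*3 + J(P)) + k)² = ((2*3 + (-2)²) - 153)² = ((6 + 4) - 153)² = (10 - 153)² = (-143)² = 20449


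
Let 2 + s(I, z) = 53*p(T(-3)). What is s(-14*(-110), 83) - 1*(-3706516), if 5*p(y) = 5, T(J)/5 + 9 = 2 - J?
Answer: 3706567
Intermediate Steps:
T(J) = -35 - 5*J (T(J) = -45 + 5*(2 - J) = -45 + (10 - 5*J) = -35 - 5*J)
p(y) = 1 (p(y) = (1/5)*5 = 1)
s(I, z) = 51 (s(I, z) = -2 + 53*1 = -2 + 53 = 51)
s(-14*(-110), 83) - 1*(-3706516) = 51 - 1*(-3706516) = 51 + 3706516 = 3706567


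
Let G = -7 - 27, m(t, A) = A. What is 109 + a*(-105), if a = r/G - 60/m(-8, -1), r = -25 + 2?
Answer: -212909/34 ≈ -6262.0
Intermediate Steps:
r = -23
G = -34
a = 2063/34 (a = -23/(-34) - 60/(-1) = -23*(-1/34) - 60*(-1) = 23/34 + 60 = 2063/34 ≈ 60.676)
109 + a*(-105) = 109 + (2063/34)*(-105) = 109 - 216615/34 = -212909/34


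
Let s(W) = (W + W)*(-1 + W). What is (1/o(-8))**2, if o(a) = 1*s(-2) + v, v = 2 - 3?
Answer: 1/121 ≈ 0.0082645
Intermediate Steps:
v = -1
s(W) = 2*W*(-1 + W) (s(W) = (2*W)*(-1 + W) = 2*W*(-1 + W))
o(a) = 11 (o(a) = 1*(2*(-2)*(-1 - 2)) - 1 = 1*(2*(-2)*(-3)) - 1 = 1*12 - 1 = 12 - 1 = 11)
(1/o(-8))**2 = (1/11)**2 = 1/121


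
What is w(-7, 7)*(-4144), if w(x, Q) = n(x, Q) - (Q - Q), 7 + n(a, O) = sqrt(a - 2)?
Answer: 29008 - 12432*I ≈ 29008.0 - 12432.0*I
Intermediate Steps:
n(a, O) = -7 + sqrt(-2 + a) (n(a, O) = -7 + sqrt(a - 2) = -7 + sqrt(-2 + a))
w(x, Q) = -7 + sqrt(-2 + x) (w(x, Q) = (-7 + sqrt(-2 + x)) - (Q - Q) = (-7 + sqrt(-2 + x)) - 1*0 = (-7 + sqrt(-2 + x)) + 0 = -7 + sqrt(-2 + x))
w(-7, 7)*(-4144) = (-7 + sqrt(-2 - 7))*(-4144) = (-7 + sqrt(-9))*(-4144) = (-7 + 3*I)*(-4144) = 29008 - 12432*I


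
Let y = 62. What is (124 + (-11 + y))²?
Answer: 30625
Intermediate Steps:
(124 + (-11 + y))² = (124 + (-11 + 62))² = (124 + 51)² = 175² = 30625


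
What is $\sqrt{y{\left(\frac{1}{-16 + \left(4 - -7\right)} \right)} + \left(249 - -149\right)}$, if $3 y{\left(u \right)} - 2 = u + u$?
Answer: $\frac{7 \sqrt{1830}}{15} \approx 19.963$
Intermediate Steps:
$y{\left(u \right)} = \frac{2}{3} + \frac{2 u}{3}$ ($y{\left(u \right)} = \frac{2}{3} + \frac{u + u}{3} = \frac{2}{3} + \frac{2 u}{3}$)
$\sqrt{y{\left(\frac{1}{-16 + \left(4 - -7\right)} \right)} + \left(249 - -149\right)} = \sqrt{\left(\frac{2}{3} + \frac{2}{3 \left(-16 + \left(4 - -7\right)\right)}\right) + \left(249 - -149\right)} = \sqrt{\left(\frac{2}{3} + \frac{2}{3 \left(-16 + \left(4 + 7\right)\right)}\right) + \left(249 + 149\right)} = \sqrt{\left(\frac{2}{3} + \frac{2}{3 \left(-16 + 11\right)}\right) + 398} = \sqrt{\left(\frac{2}{3} + \frac{2}{3 \left(-5\right)}\right) + 398} = \sqrt{\left(\frac{2}{3} + \frac{2}{3} \left(- \frac{1}{5}\right)\right) + 398} = \sqrt{\left(\frac{2}{3} - \frac{2}{15}\right) + 398} = \sqrt{\frac{8}{15} + 398} = \sqrt{\frac{5978}{15}} = \frac{7 \sqrt{1830}}{15}$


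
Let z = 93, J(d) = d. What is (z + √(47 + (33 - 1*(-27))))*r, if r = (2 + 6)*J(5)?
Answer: 3720 + 40*√107 ≈ 4133.8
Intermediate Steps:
r = 40 (r = (2 + 6)*5 = 8*5 = 40)
(z + √(47 + (33 - 1*(-27))))*r = (93 + √(47 + (33 - 1*(-27))))*40 = (93 + √(47 + (33 + 27)))*40 = (93 + √(47 + 60))*40 = (93 + √107)*40 = 3720 + 40*√107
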